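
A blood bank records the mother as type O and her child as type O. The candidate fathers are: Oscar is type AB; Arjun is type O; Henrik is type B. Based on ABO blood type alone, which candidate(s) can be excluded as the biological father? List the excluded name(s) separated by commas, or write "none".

Oscar

A candidate is excluded only if no genotype consistent with his phenotype could produce a type O child with a type O mother.
Oscar (type AB): no genotype consistent with that phenotype can produce a type-O child with a type-O mother.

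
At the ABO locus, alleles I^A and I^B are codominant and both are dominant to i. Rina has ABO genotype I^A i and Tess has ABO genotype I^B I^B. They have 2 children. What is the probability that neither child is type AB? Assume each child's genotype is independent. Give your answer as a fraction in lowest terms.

ABO cross I^A i × I^B I^B → 1/2 B, 1/2 AB.
So P(type AB) = 1/2 per child.
P(not type AB) = 1/2 for one child; (1/2)^2 = 1/4.

1/4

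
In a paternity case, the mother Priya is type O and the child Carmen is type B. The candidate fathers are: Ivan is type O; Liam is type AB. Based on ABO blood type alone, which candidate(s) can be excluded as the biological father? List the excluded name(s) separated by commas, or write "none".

A candidate is excluded only if no genotype consistent with his phenotype could produce a type B child with a type O mother.
Ivan (type O): no genotype consistent with that phenotype can produce a type-B child with a type-O mother.

Ivan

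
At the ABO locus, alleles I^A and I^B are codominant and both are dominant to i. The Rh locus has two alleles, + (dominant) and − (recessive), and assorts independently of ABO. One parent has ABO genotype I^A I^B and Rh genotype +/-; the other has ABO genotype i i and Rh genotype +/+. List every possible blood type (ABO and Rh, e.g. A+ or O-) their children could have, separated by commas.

A+, B+

Gametes from I^A I^B × i i give offspring ABO genotypes I^A i, I^B i, i.e. phenotypes A, B.
Rh cross +/- × +/+ → phenotypes Rh+.
Combining independently: A+, B+.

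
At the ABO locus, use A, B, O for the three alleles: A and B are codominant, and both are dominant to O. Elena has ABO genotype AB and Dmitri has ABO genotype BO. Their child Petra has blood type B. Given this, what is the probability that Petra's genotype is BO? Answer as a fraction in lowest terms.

1/2

Cross AB × BO → 1/4 AB, 1/4 AO, 1/4 BB, 1/4 BO.
Type-B genotypes among offspring: BB (1/4), BO (1/4); total 1/2.
P(BO | type B) = (1/4) / (1/2) = 1/2.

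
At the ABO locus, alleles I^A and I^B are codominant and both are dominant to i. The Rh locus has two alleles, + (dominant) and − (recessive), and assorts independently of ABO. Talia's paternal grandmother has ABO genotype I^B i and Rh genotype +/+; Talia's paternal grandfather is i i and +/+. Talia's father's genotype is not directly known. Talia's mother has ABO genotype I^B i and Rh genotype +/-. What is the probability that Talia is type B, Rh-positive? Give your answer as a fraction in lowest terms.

5/8

Talia's father's ABO genotype from I^B i × i i: 1/2 I^B i, 1/2 i i.
Crossing each possibility with the mother I^B i and summing P(type B): 1/2·3/4 + 1/2·1/2 = 5/8.
Similarly for Rh via the father's Rh distribution: P(Rh+) = 1.
Independent loci: 5/8 × 1 = 5/8.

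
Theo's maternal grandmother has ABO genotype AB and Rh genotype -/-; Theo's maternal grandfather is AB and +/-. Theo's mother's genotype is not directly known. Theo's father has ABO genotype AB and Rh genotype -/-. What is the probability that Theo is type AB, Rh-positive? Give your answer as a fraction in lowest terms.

Theo's mother's ABO genotype from AB × AB: 1/4 AA, 1/2 AB, 1/4 BB.
Crossing each possibility with the father AB and summing P(type AB): 1/4·1/2 + 1/2·1/2 + 1/4·1/2 = 1/2.
Similarly for Rh via the mother's Rh distribution: P(Rh+) = 1/4.
Independent loci: 1/2 × 1/4 = 1/8.

1/8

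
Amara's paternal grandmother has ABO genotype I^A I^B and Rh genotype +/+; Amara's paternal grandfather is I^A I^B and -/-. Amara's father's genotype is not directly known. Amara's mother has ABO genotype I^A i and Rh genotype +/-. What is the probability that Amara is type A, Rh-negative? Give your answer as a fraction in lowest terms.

1/8

Amara's father's ABO genotype from I^A I^B × I^A I^B: 1/4 I^A I^A, 1/2 I^A I^B, 1/4 I^B I^B.
Crossing each possibility with the mother I^A i and summing P(type A): 1/4·1 + 1/2·1/2 + 1/4·0 = 1/2.
Similarly for Rh via the father's Rh distribution: P(Rh-) = 1/4.
Independent loci: 1/2 × 1/4 = 1/8.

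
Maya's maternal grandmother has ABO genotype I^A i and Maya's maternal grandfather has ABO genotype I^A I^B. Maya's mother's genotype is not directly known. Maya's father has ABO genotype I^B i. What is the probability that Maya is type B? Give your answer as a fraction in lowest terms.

Maya's mother's ABO genotype from I^A i × I^A I^B: 1/4 I^A I^A, 1/4 I^A I^B, 1/4 I^A i, 1/4 I^B i.
Crossing each possibility with the father I^B i and summing P(type B): 1/4·0 + 1/4·1/2 + 1/4·1/4 + 1/4·3/4 = 3/8.

3/8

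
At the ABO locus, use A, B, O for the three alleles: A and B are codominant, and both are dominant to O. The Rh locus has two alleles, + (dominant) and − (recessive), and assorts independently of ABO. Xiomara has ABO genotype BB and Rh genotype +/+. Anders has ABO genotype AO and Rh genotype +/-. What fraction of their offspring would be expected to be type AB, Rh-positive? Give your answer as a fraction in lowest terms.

1/2

ABO cross BB × AO → offspring phenotypes: 1/2 B, 1/2 AB.
Rh cross +/+ × +/- → 1 Rh+.
Independent loci: P(type AB, Rh-positive) = 1/2 × 1 = 1/2.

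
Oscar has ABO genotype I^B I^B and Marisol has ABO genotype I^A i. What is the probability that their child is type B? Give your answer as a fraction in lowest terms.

ABO cross I^B I^B × I^A i → offspring phenotypes: 1/2 B, 1/2 AB.
So P(type B) = 1/2.

1/2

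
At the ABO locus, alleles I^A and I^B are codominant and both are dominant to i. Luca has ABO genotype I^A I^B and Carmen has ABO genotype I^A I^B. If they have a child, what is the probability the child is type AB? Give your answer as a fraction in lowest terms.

1/2

ABO cross I^A I^B × I^A I^B → offspring phenotypes: 1/4 A, 1/4 B, 1/2 AB.
So P(type AB) = 1/2.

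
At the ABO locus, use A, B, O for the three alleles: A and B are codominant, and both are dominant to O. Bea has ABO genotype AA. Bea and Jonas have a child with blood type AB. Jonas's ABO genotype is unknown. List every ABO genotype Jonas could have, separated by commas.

For each candidate genotype of Jonas, check whether crossing it with AA can produce every observed child phenotype.
  AA → possible child types {A} ✗
  AB → possible child types {A, AB} ✓
  AO → possible child types {A} ✗
  BB → possible child types {AB} ✓
  BO → possible child types {A, AB} ✓
  OO → possible child types {A} ✗

AB, BB, BO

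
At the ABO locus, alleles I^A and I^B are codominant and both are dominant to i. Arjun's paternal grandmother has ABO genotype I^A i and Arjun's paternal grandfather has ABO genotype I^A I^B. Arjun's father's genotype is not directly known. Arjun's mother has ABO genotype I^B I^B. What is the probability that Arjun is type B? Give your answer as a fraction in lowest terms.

1/2

Arjun's father's ABO genotype from I^A i × I^A I^B: 1/4 I^A I^A, 1/4 I^A I^B, 1/4 I^A i, 1/4 I^B i.
Crossing each possibility with the mother I^B I^B and summing P(type B): 1/4·0 + 1/4·1/2 + 1/4·1/2 + 1/4·1 = 1/2.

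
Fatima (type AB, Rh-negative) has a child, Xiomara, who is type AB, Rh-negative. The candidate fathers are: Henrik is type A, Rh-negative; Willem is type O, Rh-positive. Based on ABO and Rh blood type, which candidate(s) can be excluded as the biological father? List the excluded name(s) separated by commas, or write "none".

A candidate is excluded only if no genotype consistent with his phenotype could produce a type AB, Rh-negative child with a type AB, Rh-negative mother.
Willem (type O, Rh+): no genotype consistent with that phenotype can produce a type-AB Rh- child with a type-AB mother.

Willem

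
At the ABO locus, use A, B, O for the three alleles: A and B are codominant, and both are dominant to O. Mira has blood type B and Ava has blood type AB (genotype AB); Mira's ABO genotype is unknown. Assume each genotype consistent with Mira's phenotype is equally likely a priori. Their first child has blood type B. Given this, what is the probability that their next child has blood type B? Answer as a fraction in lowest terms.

1/2

Possible genotypes: Mira ∈ {BB, BO}; Ava ∈ {AB}.
Weight each parental genotype pair by prior × P(type-B child):
  BB × AB: posterior weight 1/2; P(next child type B) = 1/2.
  BO × AB: posterior weight 1/2; P(next child type B) = 1/2.
Weighted sum = 1/2.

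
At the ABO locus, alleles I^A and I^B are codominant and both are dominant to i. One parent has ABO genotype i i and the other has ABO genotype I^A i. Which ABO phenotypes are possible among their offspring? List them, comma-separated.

Gametes from i i × I^A i give offspring ABO genotypes I^A i, i i, i.e. phenotypes O, A.

O, A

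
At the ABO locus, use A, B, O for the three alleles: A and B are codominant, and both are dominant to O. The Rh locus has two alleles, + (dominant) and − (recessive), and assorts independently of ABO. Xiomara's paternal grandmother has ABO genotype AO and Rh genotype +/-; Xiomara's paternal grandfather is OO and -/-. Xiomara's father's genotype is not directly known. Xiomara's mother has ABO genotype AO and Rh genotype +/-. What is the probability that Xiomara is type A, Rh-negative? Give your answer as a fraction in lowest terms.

15/64

Xiomara's father's ABO genotype from AO × OO: 1/2 AO, 1/2 OO.
Crossing each possibility with the mother AO and summing P(type A): 1/2·3/4 + 1/2·1/2 = 5/8.
Similarly for Rh via the father's Rh distribution: P(Rh-) = 3/8.
Independent loci: 5/8 × 3/8 = 15/64.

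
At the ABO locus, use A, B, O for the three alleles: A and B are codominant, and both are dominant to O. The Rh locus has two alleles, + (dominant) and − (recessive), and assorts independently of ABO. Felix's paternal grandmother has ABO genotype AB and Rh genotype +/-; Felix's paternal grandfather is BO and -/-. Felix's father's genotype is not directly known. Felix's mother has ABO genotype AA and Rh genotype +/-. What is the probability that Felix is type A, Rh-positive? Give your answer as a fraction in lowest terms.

Felix's father's ABO genotype from AB × BO: 1/4 AB, 1/4 AO, 1/4 BB, 1/4 BO.
Crossing each possibility with the mother AA and summing P(type A): 1/4·1/2 + 1/4·1 + 1/4·0 + 1/4·1/2 = 1/2.
Similarly for Rh via the father's Rh distribution: P(Rh+) = 5/8.
Independent loci: 1/2 × 5/8 = 5/16.

5/16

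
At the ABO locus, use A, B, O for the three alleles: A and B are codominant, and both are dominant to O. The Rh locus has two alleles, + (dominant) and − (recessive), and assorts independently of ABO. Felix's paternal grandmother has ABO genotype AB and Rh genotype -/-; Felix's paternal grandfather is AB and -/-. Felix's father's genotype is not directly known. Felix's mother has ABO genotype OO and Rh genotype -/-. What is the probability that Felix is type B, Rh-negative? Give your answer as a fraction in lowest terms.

Felix's father's ABO genotype from AB × AB: 1/4 AA, 1/2 AB, 1/4 BB.
Crossing each possibility with the mother OO and summing P(type B): 1/4·0 + 1/2·1/2 + 1/4·1 = 1/2.
Similarly for Rh via the father's Rh distribution: P(Rh-) = 1.
Independent loci: 1/2 × 1 = 1/2.

1/2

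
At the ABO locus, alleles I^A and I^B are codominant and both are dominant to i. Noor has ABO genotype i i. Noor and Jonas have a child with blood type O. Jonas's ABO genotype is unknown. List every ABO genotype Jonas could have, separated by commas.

I^A i, I^B i, i i

For each candidate genotype of Jonas, check whether crossing it with i i can produce every observed child phenotype.
  I^A I^A → possible child types {A} ✗
  I^A I^B → possible child types {A, B} ✗
  I^A i → possible child types {O, A} ✓
  I^B I^B → possible child types {B} ✗
  I^B i → possible child types {O, B} ✓
  i i → possible child types {O} ✓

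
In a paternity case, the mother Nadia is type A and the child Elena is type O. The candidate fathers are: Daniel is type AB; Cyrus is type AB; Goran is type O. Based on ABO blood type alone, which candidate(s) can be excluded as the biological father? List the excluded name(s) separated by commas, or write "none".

A candidate is excluded only if no genotype consistent with his phenotype could produce a type O child with a type A mother.
Daniel (type AB): no genotype consistent with that phenotype can produce a type-O child with a type-A mother.
Cyrus (type AB): no genotype consistent with that phenotype can produce a type-O child with a type-A mother.

Daniel, Cyrus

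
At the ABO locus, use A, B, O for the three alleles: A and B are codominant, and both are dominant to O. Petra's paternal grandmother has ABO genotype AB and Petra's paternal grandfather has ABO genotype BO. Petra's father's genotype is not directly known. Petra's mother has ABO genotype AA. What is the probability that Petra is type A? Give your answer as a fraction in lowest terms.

1/2

Petra's father's ABO genotype from AB × BO: 1/4 AB, 1/4 AO, 1/4 BB, 1/4 BO.
Crossing each possibility with the mother AA and summing P(type A): 1/4·1/2 + 1/4·1 + 1/4·0 + 1/4·1/2 = 1/2.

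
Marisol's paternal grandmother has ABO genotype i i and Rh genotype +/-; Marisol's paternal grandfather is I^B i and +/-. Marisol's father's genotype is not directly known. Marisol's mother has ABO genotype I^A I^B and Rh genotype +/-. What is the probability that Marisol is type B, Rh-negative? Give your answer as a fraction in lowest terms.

1/8

Marisol's father's ABO genotype from i i × I^B i: 1/2 I^B i, 1/2 i i.
Crossing each possibility with the mother I^A I^B and summing P(type B): 1/2·1/2 + 1/2·1/2 = 1/2.
Similarly for Rh via the father's Rh distribution: P(Rh-) = 1/4.
Independent loci: 1/2 × 1/4 = 1/8.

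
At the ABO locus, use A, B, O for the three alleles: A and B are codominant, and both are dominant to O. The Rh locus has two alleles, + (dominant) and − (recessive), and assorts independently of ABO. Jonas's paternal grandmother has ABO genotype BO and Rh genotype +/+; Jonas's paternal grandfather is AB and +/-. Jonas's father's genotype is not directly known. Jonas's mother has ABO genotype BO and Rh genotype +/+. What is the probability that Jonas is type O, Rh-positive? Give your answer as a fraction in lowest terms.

1/8

Jonas's father's ABO genotype from BO × AB: 1/4 AB, 1/4 AO, 1/4 BB, 1/4 BO.
Crossing each possibility with the mother BO and summing P(type O): 1/4·0 + 1/4·1/4 + 1/4·0 + 1/4·1/4 = 1/8.
Similarly for Rh via the father's Rh distribution: P(Rh+) = 1.
Independent loci: 1/8 × 1 = 1/8.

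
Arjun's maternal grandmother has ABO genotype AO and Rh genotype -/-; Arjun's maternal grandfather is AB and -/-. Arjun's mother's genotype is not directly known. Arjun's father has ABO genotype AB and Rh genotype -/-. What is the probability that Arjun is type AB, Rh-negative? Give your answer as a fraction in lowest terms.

Arjun's mother's ABO genotype from AO × AB: 1/4 AA, 1/4 AB, 1/4 AO, 1/4 BO.
Crossing each possibility with the father AB and summing P(type AB): 1/4·1/2 + 1/4·1/2 + 1/4·1/4 + 1/4·1/4 = 3/8.
Similarly for Rh via the mother's Rh distribution: P(Rh-) = 1.
Independent loci: 3/8 × 1 = 3/8.

3/8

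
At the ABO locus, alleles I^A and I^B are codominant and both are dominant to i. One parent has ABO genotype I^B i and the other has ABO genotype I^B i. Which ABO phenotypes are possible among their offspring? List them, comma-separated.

Gametes from I^B i × I^B i give offspring ABO genotypes I^B I^B, I^B i, i i, i.e. phenotypes O, B.

O, B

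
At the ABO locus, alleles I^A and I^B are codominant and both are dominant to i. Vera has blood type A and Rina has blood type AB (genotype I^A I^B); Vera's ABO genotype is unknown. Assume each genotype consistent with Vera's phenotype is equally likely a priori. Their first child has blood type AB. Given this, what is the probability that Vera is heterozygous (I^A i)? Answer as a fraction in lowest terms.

1/3

Possible genotypes: Vera ∈ {I^A I^A, I^A i}; Rina ∈ {I^A I^B}.
Weight each parental genotype pair by prior × P(type-AB child):
  I^A I^A × I^A I^B: posterior weight 2/3.
  I^A i × I^A I^B: posterior weight 1/3.
Sum the posterior weight over pairs where Vera is I^A i: 1/3.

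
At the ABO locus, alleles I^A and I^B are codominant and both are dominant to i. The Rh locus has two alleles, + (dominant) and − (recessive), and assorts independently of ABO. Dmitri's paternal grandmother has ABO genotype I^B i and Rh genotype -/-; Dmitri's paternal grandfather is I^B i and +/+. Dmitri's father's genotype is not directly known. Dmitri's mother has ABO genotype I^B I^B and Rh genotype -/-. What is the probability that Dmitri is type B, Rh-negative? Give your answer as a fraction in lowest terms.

1/2

Dmitri's father's ABO genotype from I^B i × I^B i: 1/4 I^B I^B, 1/2 I^B i, 1/4 i i.
Crossing each possibility with the mother I^B I^B and summing P(type B): 1/4·1 + 1/2·1 + 1/4·1 = 1.
Similarly for Rh via the father's Rh distribution: P(Rh-) = 1/2.
Independent loci: 1 × 1/2 = 1/2.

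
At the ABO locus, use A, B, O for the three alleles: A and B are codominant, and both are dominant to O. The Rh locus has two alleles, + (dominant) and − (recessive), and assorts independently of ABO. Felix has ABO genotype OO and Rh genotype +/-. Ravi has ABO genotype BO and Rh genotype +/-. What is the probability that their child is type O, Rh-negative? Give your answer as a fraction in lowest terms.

1/8

ABO cross OO × BO → offspring phenotypes: 1/2 O, 1/2 B.
Rh cross +/- × +/- → 3/4 Rh+, 1/4 Rh-.
Independent loci: P(type O, Rh-negative) = 1/2 × 1/4 = 1/8.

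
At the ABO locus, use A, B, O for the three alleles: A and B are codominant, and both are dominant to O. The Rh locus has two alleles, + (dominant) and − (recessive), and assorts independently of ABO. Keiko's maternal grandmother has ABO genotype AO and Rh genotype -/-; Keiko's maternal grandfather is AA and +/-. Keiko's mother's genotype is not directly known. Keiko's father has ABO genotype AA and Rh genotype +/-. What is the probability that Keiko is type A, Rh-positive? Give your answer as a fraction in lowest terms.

Keiko's mother's ABO genotype from AO × AA: 1/2 AA, 1/2 AO.
Crossing each possibility with the father AA and summing P(type A): 1/2·1 + 1/2·1 = 1.
Similarly for Rh via the mother's Rh distribution: P(Rh+) = 5/8.
Independent loci: 1 × 5/8 = 5/8.

5/8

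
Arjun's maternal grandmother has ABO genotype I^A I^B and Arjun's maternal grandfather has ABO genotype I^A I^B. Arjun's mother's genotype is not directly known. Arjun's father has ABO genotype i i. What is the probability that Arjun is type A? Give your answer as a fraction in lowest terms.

Arjun's mother's ABO genotype from I^A I^B × I^A I^B: 1/4 I^A I^A, 1/2 I^A I^B, 1/4 I^B I^B.
Crossing each possibility with the father i i and summing P(type A): 1/4·1 + 1/2·1/2 + 1/4·0 = 1/2.

1/2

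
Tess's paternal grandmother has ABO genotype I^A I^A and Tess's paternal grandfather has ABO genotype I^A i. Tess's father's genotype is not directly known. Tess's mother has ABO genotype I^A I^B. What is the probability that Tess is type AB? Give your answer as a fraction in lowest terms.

3/8

Tess's father's ABO genotype from I^A I^A × I^A i: 1/2 I^A I^A, 1/2 I^A i.
Crossing each possibility with the mother I^A I^B and summing P(type AB): 1/2·1/2 + 1/2·1/4 = 3/8.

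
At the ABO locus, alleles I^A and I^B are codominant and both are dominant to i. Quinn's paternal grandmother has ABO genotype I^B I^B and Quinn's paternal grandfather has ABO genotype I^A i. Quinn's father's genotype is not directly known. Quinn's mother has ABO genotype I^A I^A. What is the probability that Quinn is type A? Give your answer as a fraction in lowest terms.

1/2

Quinn's father's ABO genotype from I^B I^B × I^A i: 1/2 I^A I^B, 1/2 I^B i.
Crossing each possibility with the mother I^A I^A and summing P(type A): 1/2·1/2 + 1/2·1/2 = 1/2.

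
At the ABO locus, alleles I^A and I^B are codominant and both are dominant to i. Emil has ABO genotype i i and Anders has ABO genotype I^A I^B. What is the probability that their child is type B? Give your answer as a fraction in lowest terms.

1/2

ABO cross i i × I^A I^B → offspring phenotypes: 1/2 A, 1/2 B.
So P(type B) = 1/2.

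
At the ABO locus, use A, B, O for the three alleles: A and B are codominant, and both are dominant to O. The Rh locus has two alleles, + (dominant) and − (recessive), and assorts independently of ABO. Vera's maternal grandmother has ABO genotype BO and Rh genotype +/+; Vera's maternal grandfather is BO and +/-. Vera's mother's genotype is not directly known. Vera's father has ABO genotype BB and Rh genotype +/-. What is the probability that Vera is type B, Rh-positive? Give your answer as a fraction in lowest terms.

Vera's mother's ABO genotype from BO × BO: 1/4 BB, 1/2 BO, 1/4 OO.
Crossing each possibility with the father BB and summing P(type B): 1/4·1 + 1/2·1 + 1/4·1 = 1.
Similarly for Rh via the mother's Rh distribution: P(Rh+) = 7/8.
Independent loci: 1 × 7/8 = 7/8.

7/8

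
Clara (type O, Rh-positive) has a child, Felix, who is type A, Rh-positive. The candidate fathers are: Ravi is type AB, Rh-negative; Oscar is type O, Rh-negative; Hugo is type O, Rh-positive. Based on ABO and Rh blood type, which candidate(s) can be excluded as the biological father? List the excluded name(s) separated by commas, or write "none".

A candidate is excluded only if no genotype consistent with his phenotype could produce a type A, Rh-positive child with a type O, Rh-positive mother.
Oscar (type O, Rh-): no genotype consistent with that phenotype can produce a type-A Rh+ child with a type-O mother.
Hugo (type O, Rh+): no genotype consistent with that phenotype can produce a type-A Rh+ child with a type-O mother.

Oscar, Hugo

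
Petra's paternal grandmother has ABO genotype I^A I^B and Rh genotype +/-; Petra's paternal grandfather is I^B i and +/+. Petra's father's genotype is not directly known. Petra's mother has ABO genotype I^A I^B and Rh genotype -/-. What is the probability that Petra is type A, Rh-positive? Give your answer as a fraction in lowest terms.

3/16

Petra's father's ABO genotype from I^A I^B × I^B i: 1/4 I^A I^B, 1/4 I^A i, 1/4 I^B I^B, 1/4 I^B i.
Crossing each possibility with the mother I^A I^B and summing P(type A): 1/4·1/4 + 1/4·1/2 + 1/4·0 + 1/4·1/4 = 1/4.
Similarly for Rh via the father's Rh distribution: P(Rh+) = 3/4.
Independent loci: 1/4 × 3/4 = 3/16.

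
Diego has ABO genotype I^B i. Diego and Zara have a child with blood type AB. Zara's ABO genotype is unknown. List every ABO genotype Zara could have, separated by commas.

For each candidate genotype of Zara, check whether crossing it with I^B i can produce every observed child phenotype.
  I^A I^A → possible child types {A, AB} ✓
  I^A I^B → possible child types {A, B, AB} ✓
  I^A i → possible child types {O, A, B, AB} ✓
  I^B I^B → possible child types {B} ✗
  I^B i → possible child types {O, B} ✗
  i i → possible child types {O, B} ✗

I^A I^A, I^A I^B, I^A i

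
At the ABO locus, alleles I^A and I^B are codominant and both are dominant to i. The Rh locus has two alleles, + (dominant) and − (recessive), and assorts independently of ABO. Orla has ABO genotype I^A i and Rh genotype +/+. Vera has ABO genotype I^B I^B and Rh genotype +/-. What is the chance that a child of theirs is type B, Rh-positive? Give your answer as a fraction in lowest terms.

ABO cross I^A i × I^B I^B → offspring phenotypes: 1/2 B, 1/2 AB.
Rh cross +/+ × +/- → 1 Rh+.
Independent loci: P(type B, Rh-positive) = 1/2 × 1 = 1/2.

1/2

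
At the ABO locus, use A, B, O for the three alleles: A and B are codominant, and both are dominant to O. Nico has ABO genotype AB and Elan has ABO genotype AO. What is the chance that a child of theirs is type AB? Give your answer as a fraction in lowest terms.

1/4

ABO cross AB × AO → offspring phenotypes: 1/2 A, 1/4 B, 1/4 AB.
So P(type AB) = 1/4.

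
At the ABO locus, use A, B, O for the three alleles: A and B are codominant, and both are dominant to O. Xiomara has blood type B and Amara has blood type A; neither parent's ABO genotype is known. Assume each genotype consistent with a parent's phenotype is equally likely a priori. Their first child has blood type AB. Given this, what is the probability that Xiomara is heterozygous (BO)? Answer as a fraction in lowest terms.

1/3

Possible genotypes: Xiomara ∈ {BB, BO}; Amara ∈ {AA, AO}.
Weight each parental genotype pair by prior × P(type-AB child):
  BB × AA: posterior weight 4/9.
  BB × AO: posterior weight 2/9.
  BO × AA: posterior weight 2/9.
  BO × AO: posterior weight 1/9.
Sum the posterior weight over pairs where Xiomara is BO: 1/3.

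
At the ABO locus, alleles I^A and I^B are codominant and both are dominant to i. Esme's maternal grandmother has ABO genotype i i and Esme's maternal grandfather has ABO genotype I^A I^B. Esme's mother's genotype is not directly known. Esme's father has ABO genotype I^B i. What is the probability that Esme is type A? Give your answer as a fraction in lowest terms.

Esme's mother's ABO genotype from i i × I^A I^B: 1/2 I^A i, 1/2 I^B i.
Crossing each possibility with the father I^B i and summing P(type A): 1/2·1/4 + 1/2·0 = 1/8.

1/8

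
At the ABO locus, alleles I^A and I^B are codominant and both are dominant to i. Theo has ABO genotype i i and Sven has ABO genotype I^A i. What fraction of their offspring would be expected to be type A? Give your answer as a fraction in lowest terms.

ABO cross i i × I^A i → offspring phenotypes: 1/2 O, 1/2 A.
So P(type A) = 1/2.

1/2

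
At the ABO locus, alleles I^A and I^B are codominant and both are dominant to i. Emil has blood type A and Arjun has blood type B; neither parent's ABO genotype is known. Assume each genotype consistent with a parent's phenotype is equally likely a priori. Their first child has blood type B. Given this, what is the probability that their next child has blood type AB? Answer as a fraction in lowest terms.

Possible genotypes: Emil ∈ {I^A I^A, I^A i}; Arjun ∈ {I^B I^B, I^B i}.
Weight each parental genotype pair by prior × P(type-B child):
  I^A i × I^B I^B: posterior weight 2/3; P(next child type AB) = 1/2.
  I^A i × I^B i: posterior weight 1/3; P(next child type AB) = 1/4.
Weighted sum = 5/12.

5/12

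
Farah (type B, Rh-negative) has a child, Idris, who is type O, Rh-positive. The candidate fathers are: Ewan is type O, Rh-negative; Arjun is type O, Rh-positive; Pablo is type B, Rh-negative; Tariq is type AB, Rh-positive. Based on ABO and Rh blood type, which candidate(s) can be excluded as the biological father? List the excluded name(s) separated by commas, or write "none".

Ewan, Pablo, Tariq

A candidate is excluded only if no genotype consistent with his phenotype could produce a type O, Rh-positive child with a type B, Rh-negative mother.
Ewan (type O, Rh-): no genotype consistent with that phenotype can produce a type-O Rh+ child with a type-B mother.
Pablo (type B, Rh-): no genotype consistent with that phenotype can produce a type-O Rh+ child with a type-B mother.
Tariq (type AB, Rh+): no genotype consistent with that phenotype can produce a type-O Rh+ child with a type-B mother.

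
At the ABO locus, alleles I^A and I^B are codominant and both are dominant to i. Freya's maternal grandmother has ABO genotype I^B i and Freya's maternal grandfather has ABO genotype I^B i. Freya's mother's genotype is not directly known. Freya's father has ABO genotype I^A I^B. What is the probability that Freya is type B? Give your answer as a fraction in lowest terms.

1/2

Freya's mother's ABO genotype from I^B i × I^B i: 1/4 I^B I^B, 1/2 I^B i, 1/4 i i.
Crossing each possibility with the father I^A I^B and summing P(type B): 1/4·1/2 + 1/2·1/2 + 1/4·1/2 = 1/2.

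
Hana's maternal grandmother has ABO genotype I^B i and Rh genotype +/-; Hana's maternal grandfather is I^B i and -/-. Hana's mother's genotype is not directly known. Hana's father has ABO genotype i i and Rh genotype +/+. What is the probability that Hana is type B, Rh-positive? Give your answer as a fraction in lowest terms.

Hana's mother's ABO genotype from I^B i × I^B i: 1/4 I^B I^B, 1/2 I^B i, 1/4 i i.
Crossing each possibility with the father i i and summing P(type B): 1/4·1 + 1/2·1/2 + 1/4·0 = 1/2.
Similarly for Rh via the mother's Rh distribution: P(Rh+) = 1.
Independent loci: 1/2 × 1 = 1/2.

1/2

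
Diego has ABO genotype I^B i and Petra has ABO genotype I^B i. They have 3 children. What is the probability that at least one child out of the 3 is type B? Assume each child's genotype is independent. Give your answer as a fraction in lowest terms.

ABO cross I^B i × I^B i → 1/4 O, 3/4 B.
So P(type B) = 3/4 per child.
P(none) = (1/4)^3 = 1/64; P(at least one) = 1 − 1/64 = 63/64.

63/64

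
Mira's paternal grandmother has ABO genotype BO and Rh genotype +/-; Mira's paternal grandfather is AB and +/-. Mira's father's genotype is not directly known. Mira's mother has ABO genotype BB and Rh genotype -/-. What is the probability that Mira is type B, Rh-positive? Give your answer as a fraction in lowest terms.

Mira's father's ABO genotype from BO × AB: 1/4 AB, 1/4 AO, 1/4 BB, 1/4 BO.
Crossing each possibility with the mother BB and summing P(type B): 1/4·1/2 + 1/4·1/2 + 1/4·1 + 1/4·1 = 3/4.
Similarly for Rh via the father's Rh distribution: P(Rh+) = 1/2.
Independent loci: 3/4 × 1/2 = 3/8.

3/8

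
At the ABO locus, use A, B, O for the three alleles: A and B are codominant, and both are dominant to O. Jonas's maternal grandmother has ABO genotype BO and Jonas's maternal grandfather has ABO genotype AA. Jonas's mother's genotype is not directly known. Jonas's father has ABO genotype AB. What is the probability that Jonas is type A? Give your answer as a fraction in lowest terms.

Jonas's mother's ABO genotype from BO × AA: 1/2 AB, 1/2 AO.
Crossing each possibility with the father AB and summing P(type A): 1/2·1/4 + 1/2·1/2 = 3/8.

3/8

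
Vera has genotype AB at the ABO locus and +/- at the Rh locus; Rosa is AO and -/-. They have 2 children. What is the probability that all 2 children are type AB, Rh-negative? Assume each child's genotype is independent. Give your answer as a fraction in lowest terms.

ABO cross AB × AO → 1/2 A, 1/4 B, 1/4 AB.
Rh cross +/- × -/- → 1/2 Rh+, 1/2 Rh-; so P(type AB, Rh-negative) = 1/4 × 1/2 = 1/8 per child.
All 2 independent: (1/8)^2 = 1/64.

1/64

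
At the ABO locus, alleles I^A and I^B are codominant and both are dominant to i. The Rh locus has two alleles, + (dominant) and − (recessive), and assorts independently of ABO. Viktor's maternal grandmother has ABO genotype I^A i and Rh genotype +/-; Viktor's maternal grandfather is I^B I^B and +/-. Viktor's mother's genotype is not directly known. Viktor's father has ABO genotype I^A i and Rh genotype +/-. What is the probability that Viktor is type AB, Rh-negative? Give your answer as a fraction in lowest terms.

1/16

Viktor's mother's ABO genotype from I^A i × I^B I^B: 1/2 I^A I^B, 1/2 I^B i.
Crossing each possibility with the father I^A i and summing P(type AB): 1/2·1/4 + 1/2·1/4 = 1/4.
Similarly for Rh via the mother's Rh distribution: P(Rh-) = 1/4.
Independent loci: 1/4 × 1/4 = 1/16.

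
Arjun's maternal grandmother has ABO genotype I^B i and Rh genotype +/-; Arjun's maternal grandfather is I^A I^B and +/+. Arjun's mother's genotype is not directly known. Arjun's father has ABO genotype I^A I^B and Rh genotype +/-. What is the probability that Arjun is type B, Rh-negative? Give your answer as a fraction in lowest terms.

3/64

Arjun's mother's ABO genotype from I^B i × I^A I^B: 1/4 I^A I^B, 1/4 I^A i, 1/4 I^B I^B, 1/4 I^B i.
Crossing each possibility with the father I^A I^B and summing P(type B): 1/4·1/4 + 1/4·1/4 + 1/4·1/2 + 1/4·1/2 = 3/8.
Similarly for Rh via the mother's Rh distribution: P(Rh-) = 1/8.
Independent loci: 3/8 × 1/8 = 3/64.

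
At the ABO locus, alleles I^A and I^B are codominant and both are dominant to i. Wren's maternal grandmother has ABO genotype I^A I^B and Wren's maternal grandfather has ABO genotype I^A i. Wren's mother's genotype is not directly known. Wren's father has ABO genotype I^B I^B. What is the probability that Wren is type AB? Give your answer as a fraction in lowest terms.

Wren's mother's ABO genotype from I^A I^B × I^A i: 1/4 I^A I^A, 1/4 I^A I^B, 1/4 I^A i, 1/4 I^B i.
Crossing each possibility with the father I^B I^B and summing P(type AB): 1/4·1 + 1/4·1/2 + 1/4·1/2 + 1/4·0 = 1/2.

1/2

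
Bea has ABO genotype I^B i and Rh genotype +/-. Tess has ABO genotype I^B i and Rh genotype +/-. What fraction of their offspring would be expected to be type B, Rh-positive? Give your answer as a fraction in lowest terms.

ABO cross I^B i × I^B i → offspring phenotypes: 1/4 O, 3/4 B.
Rh cross +/- × +/- → 3/4 Rh+, 1/4 Rh-.
Independent loci: P(type B, Rh-positive) = 3/4 × 3/4 = 9/16.

9/16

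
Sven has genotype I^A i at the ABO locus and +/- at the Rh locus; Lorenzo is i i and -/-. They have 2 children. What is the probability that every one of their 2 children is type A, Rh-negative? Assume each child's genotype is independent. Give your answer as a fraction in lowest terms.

1/16

ABO cross I^A i × i i → 1/2 O, 1/2 A.
Rh cross +/- × -/- → 1/2 Rh+, 1/2 Rh-; so P(type A, Rh-negative) = 1/2 × 1/2 = 1/4 per child.
All 2 independent: (1/4)^2 = 1/16.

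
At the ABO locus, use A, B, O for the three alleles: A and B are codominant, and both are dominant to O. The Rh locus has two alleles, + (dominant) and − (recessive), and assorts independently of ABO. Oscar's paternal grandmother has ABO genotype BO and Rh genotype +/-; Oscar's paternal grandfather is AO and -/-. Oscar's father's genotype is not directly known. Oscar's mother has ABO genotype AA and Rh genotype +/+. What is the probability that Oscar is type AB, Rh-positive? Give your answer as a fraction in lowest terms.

Oscar's father's ABO genotype from BO × AO: 1/4 AB, 1/4 AO, 1/4 BO, 1/4 OO.
Crossing each possibility with the mother AA and summing P(type AB): 1/4·1/2 + 1/4·0 + 1/4·1/2 + 1/4·0 = 1/4.
Similarly for Rh via the father's Rh distribution: P(Rh+) = 1.
Independent loci: 1/4 × 1 = 1/4.

1/4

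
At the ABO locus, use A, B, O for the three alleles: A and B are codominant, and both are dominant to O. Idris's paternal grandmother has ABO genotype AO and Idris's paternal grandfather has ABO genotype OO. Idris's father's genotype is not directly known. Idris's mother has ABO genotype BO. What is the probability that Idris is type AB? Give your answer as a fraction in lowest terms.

Idris's father's ABO genotype from AO × OO: 1/2 AO, 1/2 OO.
Crossing each possibility with the mother BO and summing P(type AB): 1/2·1/4 + 1/2·0 = 1/8.

1/8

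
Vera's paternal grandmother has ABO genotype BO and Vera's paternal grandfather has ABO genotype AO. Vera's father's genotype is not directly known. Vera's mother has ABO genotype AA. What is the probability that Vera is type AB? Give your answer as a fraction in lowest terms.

Vera's father's ABO genotype from BO × AO: 1/4 AB, 1/4 AO, 1/4 BO, 1/4 OO.
Crossing each possibility with the mother AA and summing P(type AB): 1/4·1/2 + 1/4·0 + 1/4·1/2 + 1/4·0 = 1/4.

1/4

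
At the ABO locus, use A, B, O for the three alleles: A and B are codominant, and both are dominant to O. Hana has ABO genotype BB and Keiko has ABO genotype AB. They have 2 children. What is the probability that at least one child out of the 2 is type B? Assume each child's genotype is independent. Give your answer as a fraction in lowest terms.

ABO cross BB × AB → 1/2 B, 1/2 AB.
So P(type B) = 1/2 per child.
P(none) = (1/2)^2 = 1/4; P(at least one) = 1 − 1/4 = 3/4.

3/4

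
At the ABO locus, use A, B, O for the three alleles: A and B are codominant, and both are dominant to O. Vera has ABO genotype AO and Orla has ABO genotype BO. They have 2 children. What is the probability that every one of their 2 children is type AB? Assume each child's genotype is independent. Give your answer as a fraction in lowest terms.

1/16

ABO cross AO × BO → 1/4 O, 1/4 A, 1/4 B, 1/4 AB.
So P(type AB) = 1/4 per child.
All 2 independent: (1/4)^2 = 1/16.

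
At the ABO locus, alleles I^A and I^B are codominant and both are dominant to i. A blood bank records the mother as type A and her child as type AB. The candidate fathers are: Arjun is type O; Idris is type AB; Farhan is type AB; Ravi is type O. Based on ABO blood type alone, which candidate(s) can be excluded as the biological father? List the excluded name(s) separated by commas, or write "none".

A candidate is excluded only if no genotype consistent with his phenotype could produce a type AB child with a type A mother.
Arjun (type O): no genotype consistent with that phenotype can produce a type-AB child with a type-A mother.
Ravi (type O): no genotype consistent with that phenotype can produce a type-AB child with a type-A mother.

Arjun, Ravi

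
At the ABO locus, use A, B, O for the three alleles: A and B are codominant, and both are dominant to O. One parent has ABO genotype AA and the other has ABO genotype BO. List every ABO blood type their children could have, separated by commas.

Gametes from AA × BO give offspring ABO genotypes AB, AO, i.e. phenotypes A, AB.

A, AB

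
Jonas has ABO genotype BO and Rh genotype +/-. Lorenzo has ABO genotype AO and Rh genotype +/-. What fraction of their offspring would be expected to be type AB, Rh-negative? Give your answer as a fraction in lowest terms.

1/16

ABO cross BO × AO → offspring phenotypes: 1/4 O, 1/4 A, 1/4 B, 1/4 AB.
Rh cross +/- × +/- → 3/4 Rh+, 1/4 Rh-.
Independent loci: P(type AB, Rh-negative) = 1/4 × 1/4 = 1/16.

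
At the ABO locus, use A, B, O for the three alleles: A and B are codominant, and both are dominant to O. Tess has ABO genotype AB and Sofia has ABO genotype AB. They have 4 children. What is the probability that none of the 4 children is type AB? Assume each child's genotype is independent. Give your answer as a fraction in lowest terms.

ABO cross AB × AB → 1/4 A, 1/4 B, 1/2 AB.
So P(type AB) = 1/2 per child.
P(not type AB) = 1/2 for one child; (1/2)^4 = 1/16.

1/16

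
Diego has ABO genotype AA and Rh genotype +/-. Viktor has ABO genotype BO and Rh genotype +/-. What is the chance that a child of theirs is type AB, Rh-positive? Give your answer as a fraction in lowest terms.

3/8

ABO cross AA × BO → offspring phenotypes: 1/2 A, 1/2 AB.
Rh cross +/- × +/- → 3/4 Rh+, 1/4 Rh-.
Independent loci: P(type AB, Rh-positive) = 1/2 × 3/4 = 3/8.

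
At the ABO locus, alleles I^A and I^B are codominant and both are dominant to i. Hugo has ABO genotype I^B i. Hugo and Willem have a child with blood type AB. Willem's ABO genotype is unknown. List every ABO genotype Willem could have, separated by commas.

For each candidate genotype of Willem, check whether crossing it with I^B i can produce every observed child phenotype.
  I^A I^A → possible child types {A, AB} ✓
  I^A I^B → possible child types {A, B, AB} ✓
  I^A i → possible child types {O, A, B, AB} ✓
  I^B I^B → possible child types {B} ✗
  I^B i → possible child types {O, B} ✗
  i i → possible child types {O, B} ✗

I^A I^A, I^A I^B, I^A i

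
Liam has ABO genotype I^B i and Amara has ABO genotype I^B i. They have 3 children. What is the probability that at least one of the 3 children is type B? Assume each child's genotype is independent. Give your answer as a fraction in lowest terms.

ABO cross I^B i × I^B i → 1/4 O, 3/4 B.
So P(type B) = 3/4 per child.
P(none) = (1/4)^3 = 1/64; P(at least one) = 1 − 1/64 = 63/64.

63/64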